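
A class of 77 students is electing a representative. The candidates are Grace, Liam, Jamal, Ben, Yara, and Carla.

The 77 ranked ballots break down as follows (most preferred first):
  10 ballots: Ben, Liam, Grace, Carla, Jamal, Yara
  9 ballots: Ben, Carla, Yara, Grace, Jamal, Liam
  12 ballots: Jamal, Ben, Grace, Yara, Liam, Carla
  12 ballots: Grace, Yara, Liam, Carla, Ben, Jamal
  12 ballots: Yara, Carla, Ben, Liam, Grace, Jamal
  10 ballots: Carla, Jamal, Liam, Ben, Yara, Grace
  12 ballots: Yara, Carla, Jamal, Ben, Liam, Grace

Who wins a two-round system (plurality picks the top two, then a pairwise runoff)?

Round 1 first-place votes: Grace 12, Liam 0, Jamal 12, Ben 19, Yara 24, Carla 10. Yara and Ben advance.
Runoff: Yara is ranked above Ben on 36 ballots, Ben above Yara on 41.

Ben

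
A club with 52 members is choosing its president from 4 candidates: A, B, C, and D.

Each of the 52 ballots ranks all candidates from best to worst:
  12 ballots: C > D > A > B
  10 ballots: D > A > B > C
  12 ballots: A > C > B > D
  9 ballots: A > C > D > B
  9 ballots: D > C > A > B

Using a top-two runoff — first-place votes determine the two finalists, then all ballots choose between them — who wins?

Round 1 first-place votes: A 21, B 0, C 12, D 19. A and D advance.
Runoff: A is ranked above D on 21 ballots, D above A on 31.

D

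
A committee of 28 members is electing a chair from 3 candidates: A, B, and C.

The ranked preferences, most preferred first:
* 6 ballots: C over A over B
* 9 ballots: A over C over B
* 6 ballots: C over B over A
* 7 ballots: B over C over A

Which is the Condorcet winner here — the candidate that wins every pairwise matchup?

C

C vs A: 19–9
C vs B: 21–7
C beats every other candidate.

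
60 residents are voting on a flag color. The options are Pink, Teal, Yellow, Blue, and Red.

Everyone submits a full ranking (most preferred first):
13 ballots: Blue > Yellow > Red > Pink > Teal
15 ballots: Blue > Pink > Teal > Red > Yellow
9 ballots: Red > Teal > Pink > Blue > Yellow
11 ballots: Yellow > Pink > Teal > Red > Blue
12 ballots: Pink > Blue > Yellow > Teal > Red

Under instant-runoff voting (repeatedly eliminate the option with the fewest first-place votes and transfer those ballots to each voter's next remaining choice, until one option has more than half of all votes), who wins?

Pink

Round 1: Pink 12, Teal 0, Yellow 11, Blue 28, Red 9. Teal eliminated.
Round 2: Pink 12, Yellow 11, Blue 28, Red 9. Red eliminated.
Round 3: Pink 21, Yellow 11, Blue 28. Yellow eliminated.
Round 4: Pink 32, Blue 28. Pink has a majority (≥31).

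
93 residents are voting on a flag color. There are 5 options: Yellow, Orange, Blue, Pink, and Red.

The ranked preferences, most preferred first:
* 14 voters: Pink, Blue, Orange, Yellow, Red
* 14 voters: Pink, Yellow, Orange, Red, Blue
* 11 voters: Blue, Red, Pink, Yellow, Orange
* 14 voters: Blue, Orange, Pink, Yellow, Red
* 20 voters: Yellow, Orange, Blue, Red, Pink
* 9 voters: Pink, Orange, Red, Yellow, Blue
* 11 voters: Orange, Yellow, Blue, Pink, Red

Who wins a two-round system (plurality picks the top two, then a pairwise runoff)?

Round 1 first-place votes: Yellow 20, Orange 11, Blue 25, Pink 37, Red 0. Pink and Blue advance.
Runoff: Pink is ranked above Blue on 37 ballots, Blue above Pink on 56.

Blue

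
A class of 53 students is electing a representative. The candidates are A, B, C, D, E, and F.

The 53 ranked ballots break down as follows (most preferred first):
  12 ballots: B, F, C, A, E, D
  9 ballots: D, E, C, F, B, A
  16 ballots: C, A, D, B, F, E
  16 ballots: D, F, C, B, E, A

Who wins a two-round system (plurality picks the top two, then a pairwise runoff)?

C

Round 1 first-place votes: A 0, B 12, C 16, D 25, E 0, F 0. D and C advance.
Runoff: D is ranked above C on 25 ballots, C above D on 28.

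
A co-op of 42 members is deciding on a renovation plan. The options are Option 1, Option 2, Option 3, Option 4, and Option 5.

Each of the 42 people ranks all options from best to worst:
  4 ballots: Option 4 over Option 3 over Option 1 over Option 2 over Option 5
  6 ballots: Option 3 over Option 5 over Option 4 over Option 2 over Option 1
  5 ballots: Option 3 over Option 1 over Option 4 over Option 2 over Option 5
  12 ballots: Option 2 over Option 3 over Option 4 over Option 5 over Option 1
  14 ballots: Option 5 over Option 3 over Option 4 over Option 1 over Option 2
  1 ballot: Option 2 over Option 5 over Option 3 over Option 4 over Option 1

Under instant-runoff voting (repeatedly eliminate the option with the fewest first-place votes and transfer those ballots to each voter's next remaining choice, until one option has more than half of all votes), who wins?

Option 3

Round 1: Option 1 0, Option 2 13, Option 3 11, Option 4 4, Option 5 14. Option 1 eliminated.
Round 2: Option 2 13, Option 3 11, Option 4 4, Option 5 14. Option 4 eliminated.
Round 3: Option 2 13, Option 3 15, Option 5 14. Option 2 eliminated.
Round 4: Option 3 27, Option 5 15. Option 3 has a majority (≥22).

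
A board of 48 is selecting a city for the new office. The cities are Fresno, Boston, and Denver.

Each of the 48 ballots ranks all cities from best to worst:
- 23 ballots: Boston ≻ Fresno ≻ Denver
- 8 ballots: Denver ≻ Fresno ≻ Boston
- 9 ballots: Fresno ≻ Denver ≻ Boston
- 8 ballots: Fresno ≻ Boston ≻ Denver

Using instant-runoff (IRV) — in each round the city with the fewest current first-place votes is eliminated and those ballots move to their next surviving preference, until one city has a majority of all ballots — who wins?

Fresno

Round 1: Fresno 17, Boston 23, Denver 8. Denver eliminated.
Round 2: Fresno 25, Boston 23. Fresno has a majority (≥25).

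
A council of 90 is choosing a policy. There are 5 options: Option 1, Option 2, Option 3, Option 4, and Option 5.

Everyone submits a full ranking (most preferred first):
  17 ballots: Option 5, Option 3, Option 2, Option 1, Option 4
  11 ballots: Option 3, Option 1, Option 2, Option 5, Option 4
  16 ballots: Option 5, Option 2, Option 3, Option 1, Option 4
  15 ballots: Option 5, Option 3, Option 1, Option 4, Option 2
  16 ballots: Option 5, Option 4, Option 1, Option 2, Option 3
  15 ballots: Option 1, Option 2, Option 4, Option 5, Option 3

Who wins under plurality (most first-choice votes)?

First-place votes: Option 1 15, Option 2 0, Option 3 11, Option 4 0, Option 5 64.

Option 5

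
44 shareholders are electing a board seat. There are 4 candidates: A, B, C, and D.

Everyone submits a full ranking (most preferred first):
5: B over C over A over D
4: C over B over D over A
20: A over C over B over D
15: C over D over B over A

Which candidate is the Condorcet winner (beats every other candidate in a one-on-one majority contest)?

C vs A: 24–20
C vs B: 39–5
C vs D: 44–0
C beats every other candidate.

C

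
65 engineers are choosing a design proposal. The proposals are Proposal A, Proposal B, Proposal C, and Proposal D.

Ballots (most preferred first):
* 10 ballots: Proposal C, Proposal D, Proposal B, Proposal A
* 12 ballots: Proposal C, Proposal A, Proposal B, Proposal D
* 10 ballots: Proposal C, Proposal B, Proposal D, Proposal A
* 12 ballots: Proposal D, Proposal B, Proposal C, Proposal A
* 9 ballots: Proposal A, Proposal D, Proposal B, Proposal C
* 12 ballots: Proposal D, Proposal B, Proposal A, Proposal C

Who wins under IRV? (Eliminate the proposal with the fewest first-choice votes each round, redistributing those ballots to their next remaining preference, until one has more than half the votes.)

Round 1: Proposal A 9, Proposal B 0, Proposal C 32, Proposal D 24. Proposal B eliminated.
Round 2: Proposal A 9, Proposal C 32, Proposal D 24. Proposal A eliminated.
Round 3: Proposal C 32, Proposal D 33. Proposal D has a majority (≥33).

Proposal D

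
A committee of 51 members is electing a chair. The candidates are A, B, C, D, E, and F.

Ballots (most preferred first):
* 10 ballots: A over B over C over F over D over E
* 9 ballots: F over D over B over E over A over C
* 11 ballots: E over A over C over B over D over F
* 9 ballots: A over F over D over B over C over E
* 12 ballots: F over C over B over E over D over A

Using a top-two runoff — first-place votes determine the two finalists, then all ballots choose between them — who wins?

Round 1 first-place votes: A 19, B 0, C 0, D 0, E 11, F 21. F and A advance.
Runoff: F is ranked above A on 21 ballots, A above F on 30.

A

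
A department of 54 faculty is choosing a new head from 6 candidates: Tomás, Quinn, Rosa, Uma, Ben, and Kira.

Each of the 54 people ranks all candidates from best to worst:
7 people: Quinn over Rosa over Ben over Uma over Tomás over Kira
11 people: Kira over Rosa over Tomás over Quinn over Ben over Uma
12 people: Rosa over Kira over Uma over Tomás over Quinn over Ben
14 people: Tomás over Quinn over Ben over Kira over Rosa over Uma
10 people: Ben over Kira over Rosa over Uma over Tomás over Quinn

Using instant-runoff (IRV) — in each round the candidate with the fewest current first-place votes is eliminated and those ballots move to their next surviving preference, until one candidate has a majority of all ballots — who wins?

Kira

Round 1: Tomás 14, Quinn 7, Rosa 12, Uma 0, Ben 10, Kira 11. Uma eliminated.
Round 2: Tomás 14, Quinn 7, Rosa 12, Ben 10, Kira 11. Quinn eliminated.
Round 3: Tomás 14, Rosa 19, Ben 10, Kira 11. Ben eliminated.
Round 4: Tomás 14, Rosa 19, Kira 21. Tomás eliminated.
Round 5: Rosa 19, Kira 35. Kira has a majority (≥28).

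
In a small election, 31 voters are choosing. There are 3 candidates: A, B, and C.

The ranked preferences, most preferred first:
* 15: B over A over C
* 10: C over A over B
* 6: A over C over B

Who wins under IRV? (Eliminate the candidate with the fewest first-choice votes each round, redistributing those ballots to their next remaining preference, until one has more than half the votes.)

Round 1: A 6, B 15, C 10. A eliminated.
Round 2: B 15, C 16. C has a majority (≥16).

C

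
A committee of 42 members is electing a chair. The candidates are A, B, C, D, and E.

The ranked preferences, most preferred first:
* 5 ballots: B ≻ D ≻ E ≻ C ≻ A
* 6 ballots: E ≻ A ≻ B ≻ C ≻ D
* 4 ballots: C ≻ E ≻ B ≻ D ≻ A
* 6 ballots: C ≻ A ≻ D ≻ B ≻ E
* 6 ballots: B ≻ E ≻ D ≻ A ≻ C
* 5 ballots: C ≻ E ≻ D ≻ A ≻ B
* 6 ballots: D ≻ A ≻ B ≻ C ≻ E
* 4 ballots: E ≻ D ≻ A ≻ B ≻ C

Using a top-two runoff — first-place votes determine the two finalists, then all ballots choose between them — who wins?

B

Round 1 first-place votes: A 0, B 11, C 15, D 6, E 10. C and B advance.
Runoff: C is ranked above B on 15 ballots, B above C on 27.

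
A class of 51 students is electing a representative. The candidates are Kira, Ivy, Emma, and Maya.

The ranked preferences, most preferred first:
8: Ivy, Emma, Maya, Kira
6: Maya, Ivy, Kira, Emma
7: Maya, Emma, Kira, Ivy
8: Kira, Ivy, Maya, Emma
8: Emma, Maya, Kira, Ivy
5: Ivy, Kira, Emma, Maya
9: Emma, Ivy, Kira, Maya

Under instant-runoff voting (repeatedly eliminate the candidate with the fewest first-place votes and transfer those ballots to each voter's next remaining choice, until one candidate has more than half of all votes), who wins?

Round 1: Kira 8, Ivy 13, Emma 17, Maya 13. Kira eliminated.
Round 2: Ivy 21, Emma 17, Maya 13. Maya eliminated.
Round 3: Ivy 27, Emma 24. Ivy has a majority (≥26).

Ivy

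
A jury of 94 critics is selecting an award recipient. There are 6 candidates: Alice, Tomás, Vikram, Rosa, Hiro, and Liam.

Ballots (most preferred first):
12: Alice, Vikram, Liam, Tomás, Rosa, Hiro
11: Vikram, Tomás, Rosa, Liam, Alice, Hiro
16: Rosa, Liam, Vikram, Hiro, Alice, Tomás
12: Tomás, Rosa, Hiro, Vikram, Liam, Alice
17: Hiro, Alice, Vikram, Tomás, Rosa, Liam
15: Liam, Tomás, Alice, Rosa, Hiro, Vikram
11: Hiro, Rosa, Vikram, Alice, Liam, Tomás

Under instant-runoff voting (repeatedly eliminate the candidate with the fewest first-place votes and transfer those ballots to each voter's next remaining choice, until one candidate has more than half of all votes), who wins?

Liam

Round 1: Alice 12, Tomás 12, Vikram 11, Rosa 16, Hiro 28, Liam 15. Vikram eliminated.
Round 2: Alice 12, Tomás 23, Rosa 16, Hiro 28, Liam 15. Alice eliminated.
Round 3: Tomás 23, Rosa 16, Hiro 28, Liam 27. Rosa eliminated.
Round 4: Tomás 23, Hiro 28, Liam 43. Tomás eliminated.
Round 5: Hiro 40, Liam 54. Liam has a majority (≥48).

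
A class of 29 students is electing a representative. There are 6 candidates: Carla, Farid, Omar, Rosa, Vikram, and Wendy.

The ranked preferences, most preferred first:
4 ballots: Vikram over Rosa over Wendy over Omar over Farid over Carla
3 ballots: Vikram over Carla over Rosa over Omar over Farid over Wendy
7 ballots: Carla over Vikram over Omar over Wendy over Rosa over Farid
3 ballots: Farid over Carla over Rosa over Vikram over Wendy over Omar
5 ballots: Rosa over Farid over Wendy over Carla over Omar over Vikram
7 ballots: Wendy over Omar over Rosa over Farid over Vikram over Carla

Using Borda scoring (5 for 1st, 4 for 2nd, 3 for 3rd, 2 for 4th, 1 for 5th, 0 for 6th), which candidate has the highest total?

Carla: 4×0 + 3×4 + 7×5 + 3×4 + 5×2 + 7×0 = 69
Farid: 4×1 + 3×1 + 7×0 + 3×5 + 5×4 + 7×2 = 56
Omar: 4×2 + 3×2 + 7×3 + 3×0 + 5×1 + 7×4 = 68
Rosa: 4×4 + 3×3 + 7×1 + 3×3 + 5×5 + 7×3 = 87
Vikram: 4×5 + 3×5 + 7×4 + 3×2 + 5×0 + 7×1 = 76
Wendy: 4×3 + 3×0 + 7×2 + 3×1 + 5×3 + 7×5 = 79

Rosa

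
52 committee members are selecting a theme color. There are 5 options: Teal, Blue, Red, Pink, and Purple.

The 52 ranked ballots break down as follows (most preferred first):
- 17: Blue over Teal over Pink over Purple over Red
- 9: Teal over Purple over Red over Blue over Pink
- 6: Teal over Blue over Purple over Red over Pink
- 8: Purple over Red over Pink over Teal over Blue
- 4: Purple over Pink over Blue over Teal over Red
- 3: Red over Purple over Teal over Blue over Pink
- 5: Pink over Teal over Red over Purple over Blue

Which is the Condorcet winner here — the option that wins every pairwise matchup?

Teal vs Blue: 31–21
Teal vs Red: 41–11
Teal vs Pink: 35–17
Teal vs Purple: 37–15
Teal beats every other option.

Teal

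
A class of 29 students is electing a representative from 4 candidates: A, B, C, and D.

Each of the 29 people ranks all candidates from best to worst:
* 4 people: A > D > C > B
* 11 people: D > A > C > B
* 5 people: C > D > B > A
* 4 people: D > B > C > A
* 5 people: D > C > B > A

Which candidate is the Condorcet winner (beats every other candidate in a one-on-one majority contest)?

D vs A: 25–4
D vs B: 29–0
D vs C: 24–5
D beats every other candidate.

D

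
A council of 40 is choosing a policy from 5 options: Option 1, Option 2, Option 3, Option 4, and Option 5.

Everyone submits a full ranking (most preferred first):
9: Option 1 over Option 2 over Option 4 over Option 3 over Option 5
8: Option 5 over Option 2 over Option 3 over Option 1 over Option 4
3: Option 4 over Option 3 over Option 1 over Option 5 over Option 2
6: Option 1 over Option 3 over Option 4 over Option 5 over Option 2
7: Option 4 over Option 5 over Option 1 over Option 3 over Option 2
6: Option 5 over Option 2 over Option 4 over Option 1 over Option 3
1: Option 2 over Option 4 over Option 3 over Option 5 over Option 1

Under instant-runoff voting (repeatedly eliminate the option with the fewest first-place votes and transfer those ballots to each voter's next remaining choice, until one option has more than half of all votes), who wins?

Round 1: Option 1 15, Option 2 1, Option 3 0, Option 4 10, Option 5 14. Option 3 eliminated.
Round 2: Option 1 15, Option 2 1, Option 4 10, Option 5 14. Option 2 eliminated.
Round 3: Option 1 15, Option 4 11, Option 5 14. Option 4 eliminated.
Round 4: Option 1 18, Option 5 22. Option 5 has a majority (≥21).

Option 5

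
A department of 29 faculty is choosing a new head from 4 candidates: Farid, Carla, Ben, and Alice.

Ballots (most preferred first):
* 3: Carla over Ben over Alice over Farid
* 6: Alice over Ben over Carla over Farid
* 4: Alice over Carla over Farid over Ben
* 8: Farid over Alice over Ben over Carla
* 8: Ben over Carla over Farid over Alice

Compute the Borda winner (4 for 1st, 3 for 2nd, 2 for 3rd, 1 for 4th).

Farid: 3×1 + 6×1 + 4×2 + 8×4 + 8×2 = 65
Carla: 3×4 + 6×2 + 4×3 + 8×1 + 8×3 = 68
Ben: 3×3 + 6×3 + 4×1 + 8×2 + 8×4 = 79
Alice: 3×2 + 6×4 + 4×4 + 8×3 + 8×1 = 78

Ben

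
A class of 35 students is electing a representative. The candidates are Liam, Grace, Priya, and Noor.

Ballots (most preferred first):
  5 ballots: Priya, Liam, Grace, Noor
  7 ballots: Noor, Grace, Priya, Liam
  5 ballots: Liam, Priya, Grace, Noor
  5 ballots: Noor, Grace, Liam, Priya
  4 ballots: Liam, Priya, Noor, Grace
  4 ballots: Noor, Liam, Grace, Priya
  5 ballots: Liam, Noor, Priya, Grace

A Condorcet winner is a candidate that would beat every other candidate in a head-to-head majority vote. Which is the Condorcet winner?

Liam vs Grace: 23–12
Liam vs Priya: 23–12
Liam vs Noor: 19–16
Liam beats every other candidate.

Liam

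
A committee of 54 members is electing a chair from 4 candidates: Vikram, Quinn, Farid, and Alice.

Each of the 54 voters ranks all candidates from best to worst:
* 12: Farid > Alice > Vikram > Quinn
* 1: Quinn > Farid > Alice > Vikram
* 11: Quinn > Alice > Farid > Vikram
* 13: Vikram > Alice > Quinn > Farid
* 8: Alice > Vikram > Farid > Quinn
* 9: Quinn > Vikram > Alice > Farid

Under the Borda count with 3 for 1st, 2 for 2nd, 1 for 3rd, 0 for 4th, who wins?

Vikram: 12×1 + 1×0 + 11×0 + 13×3 + 8×2 + 9×2 = 85
Quinn: 12×0 + 1×3 + 11×3 + 13×1 + 8×0 + 9×3 = 76
Farid: 12×3 + 1×2 + 11×1 + 13×0 + 8×1 + 9×0 = 57
Alice: 12×2 + 1×1 + 11×2 + 13×2 + 8×3 + 9×1 = 106

Alice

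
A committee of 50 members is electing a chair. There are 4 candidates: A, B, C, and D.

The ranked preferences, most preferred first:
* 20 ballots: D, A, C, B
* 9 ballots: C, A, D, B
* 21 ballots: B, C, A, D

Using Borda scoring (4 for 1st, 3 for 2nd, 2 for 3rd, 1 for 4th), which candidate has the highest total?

C

A: 20×3 + 9×3 + 21×2 = 129
B: 20×1 + 9×1 + 21×4 = 113
C: 20×2 + 9×4 + 21×3 = 139
D: 20×4 + 9×2 + 21×1 = 119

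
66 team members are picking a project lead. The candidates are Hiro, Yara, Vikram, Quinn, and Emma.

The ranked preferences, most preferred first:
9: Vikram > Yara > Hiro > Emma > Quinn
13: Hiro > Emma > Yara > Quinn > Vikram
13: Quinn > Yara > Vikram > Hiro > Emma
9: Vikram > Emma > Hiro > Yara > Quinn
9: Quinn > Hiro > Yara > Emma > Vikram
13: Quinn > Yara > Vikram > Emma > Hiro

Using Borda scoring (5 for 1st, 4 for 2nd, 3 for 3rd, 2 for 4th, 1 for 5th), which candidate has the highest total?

Hiro: 9×3 + 13×5 + 13×2 + 9×3 + 9×4 + 13×1 = 194
Yara: 9×4 + 13×3 + 13×4 + 9×2 + 9×3 + 13×4 = 224
Vikram: 9×5 + 13×1 + 13×3 + 9×5 + 9×1 + 13×3 = 190
Quinn: 9×1 + 13×2 + 13×5 + 9×1 + 9×5 + 13×5 = 219
Emma: 9×2 + 13×4 + 13×1 + 9×4 + 9×2 + 13×2 = 163

Yara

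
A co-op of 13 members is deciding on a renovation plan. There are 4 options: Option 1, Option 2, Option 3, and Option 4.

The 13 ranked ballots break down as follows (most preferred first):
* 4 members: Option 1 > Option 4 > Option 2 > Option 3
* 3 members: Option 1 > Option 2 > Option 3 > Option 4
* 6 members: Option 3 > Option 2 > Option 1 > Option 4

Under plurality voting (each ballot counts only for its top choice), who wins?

First-place votes: Option 1 7, Option 2 0, Option 3 6, Option 4 0.

Option 1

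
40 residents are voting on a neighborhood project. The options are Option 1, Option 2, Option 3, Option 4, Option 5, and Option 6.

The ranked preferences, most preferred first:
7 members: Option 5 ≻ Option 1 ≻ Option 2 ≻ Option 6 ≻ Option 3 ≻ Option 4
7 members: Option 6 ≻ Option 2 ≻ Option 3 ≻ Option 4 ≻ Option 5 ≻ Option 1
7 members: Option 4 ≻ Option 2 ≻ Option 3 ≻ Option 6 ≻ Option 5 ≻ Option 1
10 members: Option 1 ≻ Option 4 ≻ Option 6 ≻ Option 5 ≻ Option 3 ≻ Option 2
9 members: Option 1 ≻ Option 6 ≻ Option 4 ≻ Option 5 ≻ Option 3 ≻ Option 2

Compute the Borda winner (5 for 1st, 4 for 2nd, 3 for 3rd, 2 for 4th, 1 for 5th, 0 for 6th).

Option 6

Option 1: 7×4 + 7×0 + 7×0 + 10×5 + 9×5 = 123
Option 2: 7×3 + 7×4 + 7×4 + 10×0 + 9×0 = 77
Option 3: 7×1 + 7×3 + 7×3 + 10×1 + 9×1 = 68
Option 4: 7×0 + 7×2 + 7×5 + 10×4 + 9×3 = 116
Option 5: 7×5 + 7×1 + 7×1 + 10×2 + 9×2 = 87
Option 6: 7×2 + 7×5 + 7×2 + 10×3 + 9×4 = 129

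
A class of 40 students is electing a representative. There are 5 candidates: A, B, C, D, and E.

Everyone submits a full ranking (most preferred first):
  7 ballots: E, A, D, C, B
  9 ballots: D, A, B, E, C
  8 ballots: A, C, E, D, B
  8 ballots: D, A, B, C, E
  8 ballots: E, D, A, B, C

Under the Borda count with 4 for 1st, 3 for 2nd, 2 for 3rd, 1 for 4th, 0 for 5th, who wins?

A

A: 7×3 + 9×3 + 8×4 + 8×3 + 8×2 = 120
B: 7×0 + 9×2 + 8×0 + 8×2 + 8×1 = 42
C: 7×1 + 9×0 + 8×3 + 8×1 + 8×0 = 39
D: 7×2 + 9×4 + 8×1 + 8×4 + 8×3 = 114
E: 7×4 + 9×1 + 8×2 + 8×0 + 8×4 = 85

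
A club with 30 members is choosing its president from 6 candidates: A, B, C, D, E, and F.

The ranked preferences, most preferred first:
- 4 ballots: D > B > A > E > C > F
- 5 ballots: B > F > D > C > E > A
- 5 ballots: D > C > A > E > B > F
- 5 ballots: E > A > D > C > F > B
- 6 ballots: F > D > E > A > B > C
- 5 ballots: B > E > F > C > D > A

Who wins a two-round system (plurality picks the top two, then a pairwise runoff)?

Round 1 first-place votes: A 0, B 10, C 0, D 9, E 5, F 6. B and D advance.
Runoff: B is ranked above D on 10 ballots, D above B on 20.

D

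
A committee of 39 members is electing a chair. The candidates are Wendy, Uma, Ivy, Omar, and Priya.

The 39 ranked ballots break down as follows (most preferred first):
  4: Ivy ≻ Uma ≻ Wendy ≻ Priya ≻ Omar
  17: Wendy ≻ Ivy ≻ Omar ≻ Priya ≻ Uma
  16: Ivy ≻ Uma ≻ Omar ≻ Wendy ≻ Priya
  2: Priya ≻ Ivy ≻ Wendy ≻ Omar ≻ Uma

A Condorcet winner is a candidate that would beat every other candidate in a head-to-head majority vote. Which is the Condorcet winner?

Ivy

Ivy vs Wendy: 22–17
Ivy vs Uma: 39–0
Ivy vs Omar: 39–0
Ivy vs Priya: 37–2
Ivy beats every other candidate.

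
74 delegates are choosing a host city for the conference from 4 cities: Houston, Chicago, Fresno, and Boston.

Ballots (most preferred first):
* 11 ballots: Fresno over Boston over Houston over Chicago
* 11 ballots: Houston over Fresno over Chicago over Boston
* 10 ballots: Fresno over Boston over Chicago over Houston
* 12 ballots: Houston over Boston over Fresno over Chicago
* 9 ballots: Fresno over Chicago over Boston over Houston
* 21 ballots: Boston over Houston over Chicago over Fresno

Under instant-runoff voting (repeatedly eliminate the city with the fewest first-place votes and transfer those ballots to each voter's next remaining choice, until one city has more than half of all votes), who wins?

Houston

Round 1: Houston 23, Chicago 0, Fresno 30, Boston 21. Chicago eliminated.
Round 2: Houston 23, Fresno 30, Boston 21. Boston eliminated.
Round 3: Houston 44, Fresno 30. Houston has a majority (≥38).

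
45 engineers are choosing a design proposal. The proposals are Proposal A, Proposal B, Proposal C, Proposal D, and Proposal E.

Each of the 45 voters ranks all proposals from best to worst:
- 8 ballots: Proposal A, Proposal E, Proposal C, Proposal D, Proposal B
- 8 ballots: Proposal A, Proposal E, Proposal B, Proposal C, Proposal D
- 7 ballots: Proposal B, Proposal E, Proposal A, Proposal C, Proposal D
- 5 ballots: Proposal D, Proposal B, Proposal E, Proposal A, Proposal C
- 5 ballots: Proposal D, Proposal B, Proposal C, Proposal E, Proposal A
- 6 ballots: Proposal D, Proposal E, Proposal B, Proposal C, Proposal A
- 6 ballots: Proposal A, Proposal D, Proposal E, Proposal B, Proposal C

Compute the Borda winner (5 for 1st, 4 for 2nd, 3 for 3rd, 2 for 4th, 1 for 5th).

Proposal E

Proposal A: 8×5 + 8×5 + 7×3 + 5×2 + 5×1 + 6×1 + 6×5 = 152
Proposal B: 8×1 + 8×3 + 7×5 + 5×4 + 5×4 + 6×3 + 6×2 = 137
Proposal C: 8×3 + 8×2 + 7×2 + 5×1 + 5×3 + 6×2 + 6×1 = 92
Proposal D: 8×2 + 8×1 + 7×1 + 5×5 + 5×5 + 6×5 + 6×4 = 135
Proposal E: 8×4 + 8×4 + 7×4 + 5×3 + 5×2 + 6×4 + 6×3 = 159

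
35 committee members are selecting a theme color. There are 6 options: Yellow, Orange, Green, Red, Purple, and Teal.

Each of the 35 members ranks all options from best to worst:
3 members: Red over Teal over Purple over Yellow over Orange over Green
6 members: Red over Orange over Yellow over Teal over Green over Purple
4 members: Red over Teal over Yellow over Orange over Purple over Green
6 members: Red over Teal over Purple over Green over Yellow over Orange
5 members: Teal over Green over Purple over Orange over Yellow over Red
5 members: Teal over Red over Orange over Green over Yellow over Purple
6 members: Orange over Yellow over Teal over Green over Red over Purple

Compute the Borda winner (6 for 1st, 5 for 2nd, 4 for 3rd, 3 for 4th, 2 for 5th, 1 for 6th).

Teal

Yellow: 3×3 + 6×4 + 4×4 + 6×2 + 5×2 + 5×2 + 6×5 = 111
Orange: 3×2 + 6×5 + 4×3 + 6×1 + 5×3 + 5×4 + 6×6 = 125
Green: 3×1 + 6×2 + 4×1 + 6×3 + 5×5 + 5×3 + 6×3 = 95
Red: 3×6 + 6×6 + 4×6 + 6×6 + 5×1 + 5×5 + 6×2 = 156
Purple: 3×4 + 6×1 + 4×2 + 6×4 + 5×4 + 5×1 + 6×1 = 81
Teal: 3×5 + 6×3 + 4×5 + 6×5 + 5×6 + 5×6 + 6×4 = 167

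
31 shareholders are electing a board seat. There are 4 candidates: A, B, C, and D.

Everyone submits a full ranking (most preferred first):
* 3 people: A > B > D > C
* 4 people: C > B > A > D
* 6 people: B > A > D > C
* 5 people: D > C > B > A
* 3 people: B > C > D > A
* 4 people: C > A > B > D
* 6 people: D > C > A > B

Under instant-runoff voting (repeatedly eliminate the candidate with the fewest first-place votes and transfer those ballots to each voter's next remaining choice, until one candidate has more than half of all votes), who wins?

B

Round 1: A 3, B 9, C 8, D 11. A eliminated.
Round 2: B 12, C 8, D 11. C eliminated.
Round 3: B 20, D 11. B has a majority (≥16).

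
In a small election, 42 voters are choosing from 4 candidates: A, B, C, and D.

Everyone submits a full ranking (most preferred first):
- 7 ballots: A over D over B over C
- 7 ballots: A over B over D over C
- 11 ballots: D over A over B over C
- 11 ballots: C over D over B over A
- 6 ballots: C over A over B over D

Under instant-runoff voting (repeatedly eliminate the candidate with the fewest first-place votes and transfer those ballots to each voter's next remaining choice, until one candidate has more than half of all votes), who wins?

Round 1: A 14, B 0, C 17, D 11. B eliminated.
Round 2: A 14, C 17, D 11. D eliminated.
Round 3: A 25, C 17. A has a majority (≥22).

A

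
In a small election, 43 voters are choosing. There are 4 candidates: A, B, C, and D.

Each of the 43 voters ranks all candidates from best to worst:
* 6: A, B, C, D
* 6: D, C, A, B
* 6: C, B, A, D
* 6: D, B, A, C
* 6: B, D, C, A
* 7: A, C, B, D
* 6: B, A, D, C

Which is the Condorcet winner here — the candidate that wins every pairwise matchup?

B

B vs A: 24–19
B vs C: 24–19
B vs D: 31–12
B beats every other candidate.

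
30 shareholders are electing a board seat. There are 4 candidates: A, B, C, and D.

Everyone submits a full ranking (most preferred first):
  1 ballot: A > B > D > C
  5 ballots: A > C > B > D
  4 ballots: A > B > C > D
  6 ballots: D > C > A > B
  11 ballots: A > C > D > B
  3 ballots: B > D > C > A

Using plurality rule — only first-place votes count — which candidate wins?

First-place votes: A 21, B 3, C 0, D 6.

A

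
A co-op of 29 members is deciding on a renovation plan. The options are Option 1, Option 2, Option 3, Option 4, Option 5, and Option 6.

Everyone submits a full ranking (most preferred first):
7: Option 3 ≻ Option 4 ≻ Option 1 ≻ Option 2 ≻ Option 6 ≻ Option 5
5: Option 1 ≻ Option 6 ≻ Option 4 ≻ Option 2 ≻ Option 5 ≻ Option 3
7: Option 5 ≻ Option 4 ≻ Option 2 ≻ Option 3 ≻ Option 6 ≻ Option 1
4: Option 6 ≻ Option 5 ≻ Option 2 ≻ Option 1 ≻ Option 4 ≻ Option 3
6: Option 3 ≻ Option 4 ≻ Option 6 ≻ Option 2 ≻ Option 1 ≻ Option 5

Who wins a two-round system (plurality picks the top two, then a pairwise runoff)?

Round 1 first-place votes: Option 1 5, Option 2 0, Option 3 13, Option 4 0, Option 5 7, Option 6 4. Option 3 and Option 5 advance.
Runoff: Option 3 is ranked above Option 5 on 13 ballots, Option 5 above Option 3 on 16.

Option 5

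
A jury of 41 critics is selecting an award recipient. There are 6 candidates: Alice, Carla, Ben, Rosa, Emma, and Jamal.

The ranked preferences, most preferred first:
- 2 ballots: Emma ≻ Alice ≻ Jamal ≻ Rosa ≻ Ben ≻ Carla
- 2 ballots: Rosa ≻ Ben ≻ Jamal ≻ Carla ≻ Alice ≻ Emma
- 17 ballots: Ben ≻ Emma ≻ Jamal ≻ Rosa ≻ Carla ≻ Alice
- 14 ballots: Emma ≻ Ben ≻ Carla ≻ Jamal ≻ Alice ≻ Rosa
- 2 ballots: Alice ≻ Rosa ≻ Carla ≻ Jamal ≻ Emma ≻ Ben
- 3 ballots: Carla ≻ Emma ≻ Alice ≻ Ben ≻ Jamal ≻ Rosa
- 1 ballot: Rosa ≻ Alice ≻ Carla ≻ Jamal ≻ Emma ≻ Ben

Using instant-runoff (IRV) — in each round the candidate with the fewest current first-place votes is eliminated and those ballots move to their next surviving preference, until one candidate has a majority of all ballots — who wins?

Emma

Round 1: Alice 2, Carla 3, Ben 17, Rosa 3, Emma 16, Jamal 0. Jamal eliminated.
Round 2: Alice 2, Carla 3, Ben 17, Rosa 3, Emma 16. Alice eliminated.
Round 3: Carla 3, Ben 17, Rosa 5, Emma 16. Carla eliminated.
Round 4: Ben 17, Rosa 5, Emma 19. Rosa eliminated.
Round 5: Ben 19, Emma 22. Emma has a majority (≥21).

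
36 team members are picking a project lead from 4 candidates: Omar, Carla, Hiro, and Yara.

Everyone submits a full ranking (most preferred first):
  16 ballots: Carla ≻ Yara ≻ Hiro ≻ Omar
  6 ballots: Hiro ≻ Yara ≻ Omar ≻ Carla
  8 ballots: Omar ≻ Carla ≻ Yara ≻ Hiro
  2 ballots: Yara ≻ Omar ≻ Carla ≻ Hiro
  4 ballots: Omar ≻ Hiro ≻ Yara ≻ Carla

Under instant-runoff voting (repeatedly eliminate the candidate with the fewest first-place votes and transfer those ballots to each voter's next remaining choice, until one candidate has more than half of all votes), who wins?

Round 1: Omar 12, Carla 16, Hiro 6, Yara 2. Yara eliminated.
Round 2: Omar 14, Carla 16, Hiro 6. Hiro eliminated.
Round 3: Omar 20, Carla 16. Omar has a majority (≥19).

Omar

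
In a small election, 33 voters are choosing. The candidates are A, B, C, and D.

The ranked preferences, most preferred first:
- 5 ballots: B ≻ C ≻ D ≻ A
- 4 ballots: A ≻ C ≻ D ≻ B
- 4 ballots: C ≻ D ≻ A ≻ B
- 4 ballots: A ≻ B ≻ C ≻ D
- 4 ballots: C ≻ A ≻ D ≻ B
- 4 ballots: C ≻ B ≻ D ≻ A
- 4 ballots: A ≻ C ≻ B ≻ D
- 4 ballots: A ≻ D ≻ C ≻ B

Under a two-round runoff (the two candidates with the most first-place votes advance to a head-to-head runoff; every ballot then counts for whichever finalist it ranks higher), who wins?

C

Round 1 first-place votes: A 16, B 5, C 12, D 0. A and C advance.
Runoff: A is ranked above C on 16 ballots, C above A on 17.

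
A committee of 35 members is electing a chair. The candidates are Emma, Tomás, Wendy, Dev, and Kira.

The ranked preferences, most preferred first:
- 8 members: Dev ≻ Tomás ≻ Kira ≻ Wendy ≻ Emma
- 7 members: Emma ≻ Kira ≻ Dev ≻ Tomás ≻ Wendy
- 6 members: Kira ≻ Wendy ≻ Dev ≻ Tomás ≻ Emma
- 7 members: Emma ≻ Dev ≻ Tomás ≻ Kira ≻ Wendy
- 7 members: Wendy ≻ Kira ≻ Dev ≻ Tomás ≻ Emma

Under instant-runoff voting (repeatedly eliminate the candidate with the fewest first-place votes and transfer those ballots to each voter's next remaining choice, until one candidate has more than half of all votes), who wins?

Wendy

Round 1: Emma 14, Tomás 0, Wendy 7, Dev 8, Kira 6. Tomás eliminated.
Round 2: Emma 14, Wendy 7, Dev 8, Kira 6. Kira eliminated.
Round 3: Emma 14, Wendy 13, Dev 8. Dev eliminated.
Round 4: Emma 14, Wendy 21. Wendy has a majority (≥18).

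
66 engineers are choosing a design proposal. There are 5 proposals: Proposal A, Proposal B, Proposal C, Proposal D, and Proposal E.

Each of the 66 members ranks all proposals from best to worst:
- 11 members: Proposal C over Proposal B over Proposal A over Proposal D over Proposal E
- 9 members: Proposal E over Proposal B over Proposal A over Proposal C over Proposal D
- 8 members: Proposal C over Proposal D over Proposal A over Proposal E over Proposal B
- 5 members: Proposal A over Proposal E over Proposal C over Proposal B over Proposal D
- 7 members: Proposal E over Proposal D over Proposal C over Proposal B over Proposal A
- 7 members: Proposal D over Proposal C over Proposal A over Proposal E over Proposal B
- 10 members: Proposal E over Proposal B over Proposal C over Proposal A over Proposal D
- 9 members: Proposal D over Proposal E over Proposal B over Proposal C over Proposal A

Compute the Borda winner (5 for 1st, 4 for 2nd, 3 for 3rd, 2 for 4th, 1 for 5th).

Proposal E

Proposal A: 11×3 + 9×3 + 8×3 + 5×5 + 7×1 + 7×3 + 10×2 + 9×1 = 166
Proposal B: 11×4 + 9×4 + 8×1 + 5×2 + 7×2 + 7×1 + 10×4 + 9×3 = 186
Proposal C: 11×5 + 9×2 + 8×5 + 5×3 + 7×3 + 7×4 + 10×3 + 9×2 = 225
Proposal D: 11×2 + 9×1 + 8×4 + 5×1 + 7×4 + 7×5 + 10×1 + 9×5 = 186
Proposal E: 11×1 + 9×5 + 8×2 + 5×4 + 7×5 + 7×2 + 10×5 + 9×4 = 227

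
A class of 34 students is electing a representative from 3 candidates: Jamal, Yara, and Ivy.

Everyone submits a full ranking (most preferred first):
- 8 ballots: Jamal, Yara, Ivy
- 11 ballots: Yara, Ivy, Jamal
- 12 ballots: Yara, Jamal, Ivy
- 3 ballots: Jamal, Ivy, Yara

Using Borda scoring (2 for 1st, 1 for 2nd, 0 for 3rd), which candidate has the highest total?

Yara

Jamal: 8×2 + 11×0 + 12×1 + 3×2 = 34
Yara: 8×1 + 11×2 + 12×2 + 3×0 = 54
Ivy: 8×0 + 11×1 + 12×0 + 3×1 = 14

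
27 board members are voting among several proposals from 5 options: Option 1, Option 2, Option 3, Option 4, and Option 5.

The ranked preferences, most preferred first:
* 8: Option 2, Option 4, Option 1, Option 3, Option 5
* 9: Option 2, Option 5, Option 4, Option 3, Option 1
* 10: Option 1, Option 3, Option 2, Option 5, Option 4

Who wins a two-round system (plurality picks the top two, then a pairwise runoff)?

Round 1 first-place votes: Option 1 10, Option 2 17, Option 3 0, Option 4 0, Option 5 0. Option 2 and Option 1 advance.
Runoff: Option 2 is ranked above Option 1 on 17 ballots, Option 1 above Option 2 on 10.

Option 2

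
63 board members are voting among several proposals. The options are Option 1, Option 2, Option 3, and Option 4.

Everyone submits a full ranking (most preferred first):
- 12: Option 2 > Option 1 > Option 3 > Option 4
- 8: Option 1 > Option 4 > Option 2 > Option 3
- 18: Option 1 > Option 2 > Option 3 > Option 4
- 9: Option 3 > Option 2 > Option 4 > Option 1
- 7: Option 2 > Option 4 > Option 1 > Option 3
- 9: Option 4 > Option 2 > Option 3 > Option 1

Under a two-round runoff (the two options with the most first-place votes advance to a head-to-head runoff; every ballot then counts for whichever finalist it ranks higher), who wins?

Round 1 first-place votes: Option 1 26, Option 2 19, Option 3 9, Option 4 9. Option 1 and Option 2 advance.
Runoff: Option 1 is ranked above Option 2 on 26 ballots, Option 2 above Option 1 on 37.

Option 2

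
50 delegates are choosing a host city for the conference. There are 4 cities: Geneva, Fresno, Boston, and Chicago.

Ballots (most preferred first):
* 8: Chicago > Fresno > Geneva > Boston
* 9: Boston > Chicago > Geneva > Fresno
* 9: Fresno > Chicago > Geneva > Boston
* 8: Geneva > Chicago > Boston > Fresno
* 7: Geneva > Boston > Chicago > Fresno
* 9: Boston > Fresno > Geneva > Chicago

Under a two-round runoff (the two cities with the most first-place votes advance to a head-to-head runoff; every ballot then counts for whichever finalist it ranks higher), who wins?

Round 1 first-place votes: Geneva 15, Fresno 9, Boston 18, Chicago 8. Boston and Geneva advance.
Runoff: Boston is ranked above Geneva on 18 ballots, Geneva above Boston on 32.

Geneva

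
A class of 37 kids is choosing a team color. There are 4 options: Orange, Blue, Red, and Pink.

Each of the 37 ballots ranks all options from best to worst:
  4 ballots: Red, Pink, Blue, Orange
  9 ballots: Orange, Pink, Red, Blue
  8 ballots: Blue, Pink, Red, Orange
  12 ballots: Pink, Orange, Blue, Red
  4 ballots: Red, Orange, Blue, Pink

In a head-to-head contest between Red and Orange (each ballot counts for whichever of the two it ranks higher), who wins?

Red is ranked above Orange on 16 ballots; Orange above Red on 21.

Orange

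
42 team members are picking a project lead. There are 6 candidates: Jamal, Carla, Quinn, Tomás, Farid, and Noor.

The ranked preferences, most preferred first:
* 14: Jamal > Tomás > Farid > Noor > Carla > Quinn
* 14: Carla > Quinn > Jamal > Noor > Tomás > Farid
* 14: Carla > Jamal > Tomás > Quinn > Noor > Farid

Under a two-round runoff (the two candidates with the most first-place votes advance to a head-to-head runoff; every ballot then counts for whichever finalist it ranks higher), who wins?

Carla

Round 1 first-place votes: Jamal 14, Carla 28, Quinn 0, Tomás 0, Farid 0, Noor 0. Carla and Jamal advance.
Runoff: Carla is ranked above Jamal on 28 ballots, Jamal above Carla on 14.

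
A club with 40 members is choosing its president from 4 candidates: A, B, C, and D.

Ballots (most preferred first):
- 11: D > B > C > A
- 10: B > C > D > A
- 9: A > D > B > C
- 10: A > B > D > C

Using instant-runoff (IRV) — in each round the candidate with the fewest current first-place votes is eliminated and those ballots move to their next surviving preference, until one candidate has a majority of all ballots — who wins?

Round 1: A 19, B 10, C 0, D 11. C eliminated.
Round 2: A 19, B 10, D 11. B eliminated.
Round 3: A 19, D 21. D has a majority (≥21).

D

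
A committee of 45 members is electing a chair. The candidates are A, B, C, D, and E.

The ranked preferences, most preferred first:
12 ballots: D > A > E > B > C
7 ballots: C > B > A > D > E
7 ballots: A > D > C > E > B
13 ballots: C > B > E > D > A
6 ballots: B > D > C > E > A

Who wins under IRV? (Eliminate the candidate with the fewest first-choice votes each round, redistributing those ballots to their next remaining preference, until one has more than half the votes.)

D

Round 1: A 7, B 6, C 20, D 12, E 0. E eliminated.
Round 2: A 7, B 6, C 20, D 12. B eliminated.
Round 3: A 7, C 20, D 18. A eliminated.
Round 4: C 20, D 25. D has a majority (≥23).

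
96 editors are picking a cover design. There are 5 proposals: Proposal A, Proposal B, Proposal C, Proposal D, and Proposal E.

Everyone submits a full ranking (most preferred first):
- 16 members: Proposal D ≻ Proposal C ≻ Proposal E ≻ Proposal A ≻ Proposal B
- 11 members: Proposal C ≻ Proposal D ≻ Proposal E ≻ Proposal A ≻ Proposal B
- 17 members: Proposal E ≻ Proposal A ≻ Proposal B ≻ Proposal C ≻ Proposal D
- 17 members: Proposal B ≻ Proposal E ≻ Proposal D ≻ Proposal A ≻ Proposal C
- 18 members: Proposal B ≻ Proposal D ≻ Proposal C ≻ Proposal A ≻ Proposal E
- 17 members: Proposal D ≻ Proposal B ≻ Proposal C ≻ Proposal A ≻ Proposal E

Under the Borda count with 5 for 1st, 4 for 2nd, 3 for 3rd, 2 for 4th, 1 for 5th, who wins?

Proposal D

Proposal A: 16×2 + 11×2 + 17×4 + 17×2 + 18×2 + 17×2 = 226
Proposal B: 16×1 + 11×1 + 17×3 + 17×5 + 18×5 + 17×4 = 321
Proposal C: 16×4 + 11×5 + 17×2 + 17×1 + 18×3 + 17×3 = 275
Proposal D: 16×5 + 11×4 + 17×1 + 17×3 + 18×4 + 17×5 = 349
Proposal E: 16×3 + 11×3 + 17×5 + 17×4 + 18×1 + 17×1 = 269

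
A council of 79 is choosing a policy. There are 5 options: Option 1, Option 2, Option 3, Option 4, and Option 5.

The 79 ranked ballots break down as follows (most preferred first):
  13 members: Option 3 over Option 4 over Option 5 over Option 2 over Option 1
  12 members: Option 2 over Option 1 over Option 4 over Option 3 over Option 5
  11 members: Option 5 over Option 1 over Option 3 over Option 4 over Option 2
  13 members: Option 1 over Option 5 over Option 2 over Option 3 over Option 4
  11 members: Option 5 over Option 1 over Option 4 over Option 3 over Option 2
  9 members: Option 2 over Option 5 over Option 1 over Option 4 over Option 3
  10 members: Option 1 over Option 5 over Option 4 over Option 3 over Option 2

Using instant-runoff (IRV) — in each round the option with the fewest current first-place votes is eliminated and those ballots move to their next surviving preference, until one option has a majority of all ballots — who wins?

Round 1: Option 1 23, Option 2 21, Option 3 13, Option 4 0, Option 5 22. Option 4 eliminated.
Round 2: Option 1 23, Option 2 21, Option 3 13, Option 5 22. Option 3 eliminated.
Round 3: Option 1 23, Option 2 21, Option 5 35. Option 2 eliminated.
Round 4: Option 1 35, Option 5 44. Option 5 has a majority (≥40).

Option 5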